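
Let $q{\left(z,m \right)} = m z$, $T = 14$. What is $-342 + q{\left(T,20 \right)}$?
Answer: $-62$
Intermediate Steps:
$-342 + q{\left(T,20 \right)} = -342 + 20 \cdot 14 = -342 + 280 = -62$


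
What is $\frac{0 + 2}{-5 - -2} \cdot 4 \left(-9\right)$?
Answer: $24$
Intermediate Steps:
$\frac{0 + 2}{-5 - -2} \cdot 4 \left(-9\right) = \frac{2}{-5 + 2} \cdot 4 \left(-9\right) = \frac{2}{-3} \cdot 4 \left(-9\right) = 2 \left(- \frac{1}{3}\right) 4 \left(-9\right) = \left(- \frac{2}{3}\right) 4 \left(-9\right) = \left(- \frac{8}{3}\right) \left(-9\right) = 24$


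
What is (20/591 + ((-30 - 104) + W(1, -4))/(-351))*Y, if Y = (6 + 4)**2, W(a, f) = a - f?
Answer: 925100/23049 ≈ 40.136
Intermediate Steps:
Y = 100 (Y = 10**2 = 100)
(20/591 + ((-30 - 104) + W(1, -4))/(-351))*Y = (20/591 + ((-30 - 104) + (1 - 1*(-4)))/(-351))*100 = (20*(1/591) + (-134 + (1 + 4))*(-1/351))*100 = (20/591 + (-134 + 5)*(-1/351))*100 = (20/591 - 129*(-1/351))*100 = (20/591 + 43/117)*100 = (9251/23049)*100 = 925100/23049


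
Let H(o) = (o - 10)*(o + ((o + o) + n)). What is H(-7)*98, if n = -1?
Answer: 36652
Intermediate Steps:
H(o) = (-1 + 3*o)*(-10 + o) (H(o) = (o - 10)*(o + ((o + o) - 1)) = (-10 + o)*(o + (2*o - 1)) = (-10 + o)*(o + (-1 + 2*o)) = (-10 + o)*(-1 + 3*o) = (-1 + 3*o)*(-10 + o))
H(-7)*98 = (10 - 31*(-7) + 3*(-7)²)*98 = (10 + 217 + 3*49)*98 = (10 + 217 + 147)*98 = 374*98 = 36652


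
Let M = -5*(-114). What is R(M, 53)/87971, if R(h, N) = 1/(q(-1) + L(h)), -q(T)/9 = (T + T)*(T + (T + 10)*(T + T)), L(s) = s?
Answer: 1/20057388 ≈ 4.9857e-8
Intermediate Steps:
M = 570
q(T) = -18*T*(T + 2*T*(10 + T)) (q(T) = -9*(T + T)*(T + (T + 10)*(T + T)) = -9*2*T*(T + (10 + T)*(2*T)) = -9*2*T*(T + 2*T*(10 + T)) = -18*T*(T + 2*T*(10 + T)))
R(h, N) = 1/(-342 + h) (R(h, N) = 1/((-1)**2*(-378 - 36*(-1)) + h) = 1/(1*(-378 + 36) + h) = 1/(1*(-342) + h) = 1/(-342 + h))
R(M, 53)/87971 = 1/((-342 + 570)*87971) = (1/87971)/228 = (1/228)*(1/87971) = 1/20057388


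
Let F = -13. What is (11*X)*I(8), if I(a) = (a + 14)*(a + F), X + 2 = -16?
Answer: 21780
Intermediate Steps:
X = -18 (X = -2 - 16 = -18)
I(a) = (-13 + a)*(14 + a) (I(a) = (a + 14)*(a - 13) = (14 + a)*(-13 + a) = (-13 + a)*(14 + a))
(11*X)*I(8) = (11*(-18))*(-182 + 8 + 8²) = -198*(-182 + 8 + 64) = -198*(-110) = 21780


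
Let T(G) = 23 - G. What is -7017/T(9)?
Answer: -7017/14 ≈ -501.21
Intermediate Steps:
-7017/T(9) = -7017/(23 - 1*9) = -7017/(23 - 9) = -7017/14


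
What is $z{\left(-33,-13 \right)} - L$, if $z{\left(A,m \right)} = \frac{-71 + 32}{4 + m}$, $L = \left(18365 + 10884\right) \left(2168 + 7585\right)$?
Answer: $- \frac{855796478}{3} \approx -2.8527 \cdot 10^{8}$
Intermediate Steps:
$L = 285265497$ ($L = 29249 \cdot 9753 = 285265497$)
$z{\left(A,m \right)} = - \frac{39}{4 + m}$
$z{\left(-33,-13 \right)} - L = - \frac{39}{4 - 13} - 285265497 = - \frac{39}{-9} - 285265497 = \left(-39\right) \left(- \frac{1}{9}\right) - 285265497 = \frac{13}{3} - 285265497 = - \frac{855796478}{3}$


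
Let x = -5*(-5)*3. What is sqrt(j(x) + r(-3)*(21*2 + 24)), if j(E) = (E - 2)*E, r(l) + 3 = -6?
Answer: sqrt(4881) ≈ 69.864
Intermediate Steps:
r(l) = -9 (r(l) = -3 - 6 = -9)
x = 75 (x = 25*3 = 75)
j(E) = E*(-2 + E) (j(E) = (-2 + E)*E = E*(-2 + E))
sqrt(j(x) + r(-3)*(21*2 + 24)) = sqrt(75*(-2 + 75) - 9*(21*2 + 24)) = sqrt(75*73 - 9*(42 + 24)) = sqrt(5475 - 9*66) = sqrt(5475 - 594) = sqrt(4881)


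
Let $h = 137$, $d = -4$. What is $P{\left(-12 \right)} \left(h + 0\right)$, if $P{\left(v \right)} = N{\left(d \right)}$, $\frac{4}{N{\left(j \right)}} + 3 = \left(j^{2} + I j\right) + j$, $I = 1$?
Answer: $\frac{548}{5} \approx 109.6$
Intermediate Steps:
$N{\left(j \right)} = \frac{4}{-3 + j^{2} + 2 j}$ ($N{\left(j \right)} = \frac{4}{-3 + \left(\left(j^{2} + 1 j\right) + j\right)} = \frac{4}{-3 + \left(\left(j^{2} + j\right) + j\right)} = \frac{4}{-3 + \left(\left(j + j^{2}\right) + j\right)} = \frac{4}{-3 + \left(j^{2} + 2 j\right)} = \frac{4}{-3 + j^{2} + 2 j}$)
$P{\left(v \right)} = \frac{4}{5}$ ($P{\left(v \right)} = \frac{4}{-3 + \left(-4\right)^{2} + 2 \left(-4\right)} = \frac{4}{-3 + 16 - 8} = \frac{4}{5}$)
$P{\left(-12 \right)} \left(h + 0\right) = \frac{4 \left(137 + 0\right)}{5} = \frac{4}{5} \cdot 137 = \frac{548}{5}$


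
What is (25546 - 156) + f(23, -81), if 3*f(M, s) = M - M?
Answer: 25390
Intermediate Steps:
f(M, s) = 0 (f(M, s) = (M - M)/3 = (1/3)*0 = 0)
(25546 - 156) + f(23, -81) = (25546 - 156) + 0 = 25390 + 0 = 25390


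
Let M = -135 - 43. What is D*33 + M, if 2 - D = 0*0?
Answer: -112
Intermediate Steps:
D = 2 (D = 2 - 0*0 = 2 - 1*0 = 2 + 0 = 2)
M = -178
D*33 + M = 2*33 - 178 = 66 - 178 = -112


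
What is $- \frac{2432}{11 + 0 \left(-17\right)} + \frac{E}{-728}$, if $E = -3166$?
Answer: $- \frac{867835}{4004} \approx -216.74$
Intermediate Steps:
$- \frac{2432}{11 + 0 \left(-17\right)} + \frac{E}{-728} = - \frac{2432}{11 + 0 \left(-17\right)} - \frac{3166}{-728} = - \frac{2432}{11 + 0} - - \frac{1583}{364} = - \frac{2432}{11} + \frac{1583}{364} = - \frac{867835}{4004}$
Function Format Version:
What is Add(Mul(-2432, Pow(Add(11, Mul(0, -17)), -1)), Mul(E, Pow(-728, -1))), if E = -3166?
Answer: Rational(-867835, 4004) ≈ -216.74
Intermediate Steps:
Add(Mul(-2432, Pow(Add(11, Mul(0, -17)), -1)), Mul(E, Pow(-728, -1))) = Add(Mul(-2432, Pow(Add(11, Mul(0, -17)), -1)), Mul(-3166, Pow(-728, -1))) = Add(Mul(-2432, Pow(Add(11, 0), -1)), Mul(-3166, Rational(-1, 728))) = Add(Mul(-2432, Pow(11, -1)), Rational(1583, 364)) = Add(Mul(-2432, Rational(1, 11)), Rational(1583, 364)) = Add(Rational(-2432, 11), Rational(1583, 364)) = Rational(-867835, 4004)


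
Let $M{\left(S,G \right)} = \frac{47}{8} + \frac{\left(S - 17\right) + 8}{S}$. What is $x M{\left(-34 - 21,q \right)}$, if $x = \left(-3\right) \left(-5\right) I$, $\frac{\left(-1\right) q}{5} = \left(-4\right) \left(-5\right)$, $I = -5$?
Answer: $- \frac{46455}{88} \approx -527.9$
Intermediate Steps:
$q = -100$ ($q = - 5 \left(\left(-4\right) \left(-5\right)\right) = \left(-5\right) 20 = -100$)
$M{\left(S,G \right)} = \frac{47}{8} + \frac{-9 + S}{S}$ ($M{\left(S,G \right)} = 47 \cdot \frac{1}{8} + \frac{\left(-17 + S\right) + 8}{S} = \frac{47}{8} + \frac{-9 + S}{S}$)
$x = -75$ ($x = \left(-3\right) \left(-5\right) \left(-5\right) = 15 \left(-5\right) = -75$)
$x M{\left(-34 - 21,q \right)} = - 75 \left(\frac{55}{8} - \frac{9}{-34 - 21}\right) = - 75 \left(\frac{55}{8} - \frac{9}{-55}\right) = - 75 \left(\frac{55}{8} - - \frac{9}{55}\right) = - 75 \left(\frac{55}{8} + \frac{9}{55}\right) = \left(-75\right) \frac{3097}{440} = - \frac{46455}{88}$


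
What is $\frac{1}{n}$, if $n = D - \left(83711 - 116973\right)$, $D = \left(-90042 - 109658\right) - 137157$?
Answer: $- \frac{1}{303595} \approx -3.2939 \cdot 10^{-6}$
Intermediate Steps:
$D = -336857$ ($D = -199700 - 137157 = -336857$)
$n = -303595$ ($n = -336857 - \left(83711 - 116973\right) = -336857 - -33262 = -336857 + 33262 = -303595$)
$\frac{1}{n} = \frac{1}{-303595} = - \frac{1}{303595}$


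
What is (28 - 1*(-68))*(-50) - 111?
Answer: -4911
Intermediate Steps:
(28 - 1*(-68))*(-50) - 111 = (28 + 68)*(-50) - 111 = 96*(-50) - 111 = -4800 - 111 = -4911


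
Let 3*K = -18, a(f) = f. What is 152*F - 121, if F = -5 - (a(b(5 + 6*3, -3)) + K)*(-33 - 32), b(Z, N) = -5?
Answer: -109561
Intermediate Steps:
K = -6 (K = (⅓)*(-18) = -6)
F = -720 (F = -5 - (-5 - 6)*(-33 - 32) = -5 - (-11)*(-65) = -5 - 1*715 = -5 - 715 = -720)
152*F - 121 = 152*(-720) - 121 = -109440 - 121 = -109561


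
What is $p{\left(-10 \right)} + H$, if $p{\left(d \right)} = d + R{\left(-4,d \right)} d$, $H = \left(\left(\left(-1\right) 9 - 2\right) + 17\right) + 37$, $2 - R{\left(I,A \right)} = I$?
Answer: $-27$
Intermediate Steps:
$R{\left(I,A \right)} = 2 - I$
$H = 43$ ($H = \left(\left(-9 - 2\right) + 17\right) + 37 = \left(-11 + 17\right) + 37 = 6 + 37 = 43$)
$p{\left(d \right)} = 7 d$ ($p{\left(d \right)} = d + \left(2 - -4\right) d = d + \left(2 + 4\right) d = d + 6 d = 7 d$)
$p{\left(-10 \right)} + H = 7 \left(-10\right) + 43 = -70 + 43 = -27$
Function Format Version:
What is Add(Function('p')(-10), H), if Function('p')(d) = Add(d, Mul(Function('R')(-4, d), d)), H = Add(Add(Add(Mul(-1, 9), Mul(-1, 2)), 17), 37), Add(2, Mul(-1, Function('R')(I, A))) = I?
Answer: -27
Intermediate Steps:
Function('R')(I, A) = Add(2, Mul(-1, I))
H = 43 (H = Add(Add(Add(-9, -2), 17), 37) = Add(Add(-11, 17), 37) = Add(6, 37) = 43)
Function('p')(d) = Mul(7, d) (Function('p')(d) = Add(d, Mul(Add(2, Mul(-1, -4)), d)) = Add(d, Mul(Add(2, 4), d)) = Add(d, Mul(6, d)) = Mul(7, d))
Add(Function('p')(-10), H) = Add(Mul(7, -10), 43) = Add(-70, 43) = -27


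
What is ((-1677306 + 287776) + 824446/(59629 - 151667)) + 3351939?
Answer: 90307687548/46019 ≈ 1.9624e+6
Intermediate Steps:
((-1677306 + 287776) + 824446/(59629 - 151667)) + 3351939 = (-1389530 + 824446/(-92038)) + 3351939 = (-1389530 + 824446*(-1/92038)) + 3351939 = (-1389530 - 412223/46019) + 3351939 = -63945193293/46019 + 3351939 = 90307687548/46019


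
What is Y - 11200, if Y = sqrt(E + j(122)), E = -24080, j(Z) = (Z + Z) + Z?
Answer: -11200 + I*sqrt(23714) ≈ -11200.0 + 153.99*I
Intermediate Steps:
j(Z) = 3*Z (j(Z) = 2*Z + Z = 3*Z)
Y = I*sqrt(23714) (Y = sqrt(-24080 + 3*122) = sqrt(-24080 + 366) = sqrt(-23714) = I*sqrt(23714) ≈ 153.99*I)
Y - 11200 = I*sqrt(23714) - 11200 = -11200 + I*sqrt(23714)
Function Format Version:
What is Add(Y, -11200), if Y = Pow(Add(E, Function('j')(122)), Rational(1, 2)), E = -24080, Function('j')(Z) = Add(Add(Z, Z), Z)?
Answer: Add(-11200, Mul(I, Pow(23714, Rational(1, 2)))) ≈ Add(-11200., Mul(153.99, I))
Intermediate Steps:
Function('j')(Z) = Mul(3, Z) (Function('j')(Z) = Add(Mul(2, Z), Z) = Mul(3, Z))
Y = Mul(I, Pow(23714, Rational(1, 2))) (Y = Pow(Add(-24080, Mul(3, 122)), Rational(1, 2)) = Pow(Add(-24080, 366), Rational(1, 2)) = Pow(-23714, Rational(1, 2)) = Mul(I, Pow(23714, Rational(1, 2))) ≈ Mul(153.99, I))
Add(Y, -11200) = Add(Mul(I, Pow(23714, Rational(1, 2))), -11200) = Add(-11200, Mul(I, Pow(23714, Rational(1, 2))))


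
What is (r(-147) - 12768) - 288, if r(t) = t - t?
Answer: -13056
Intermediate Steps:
r(t) = 0
(r(-147) - 12768) - 288 = (0 - 12768) - 288 = -12768 - 288 = -13056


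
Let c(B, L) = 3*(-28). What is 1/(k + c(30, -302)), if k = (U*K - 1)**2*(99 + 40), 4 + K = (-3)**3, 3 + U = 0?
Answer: 1/1176412 ≈ 8.5004e-7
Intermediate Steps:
U = -3 (U = -3 + 0 = -3)
K = -31 (K = -4 + (-3)**3 = -4 - 27 = -31)
c(B, L) = -84
k = 1176496 (k = (-3*(-31) - 1)**2*(99 + 40) = (93 - 1)**2*139 = 92**2*139 = 8464*139 = 1176496)
1/(k + c(30, -302)) = 1/(1176496 - 84) = 1/1176412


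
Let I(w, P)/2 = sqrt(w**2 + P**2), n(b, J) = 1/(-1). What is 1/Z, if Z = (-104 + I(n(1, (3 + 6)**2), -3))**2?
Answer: 1/(4*(52 - sqrt(10))**2) ≈ 0.00010482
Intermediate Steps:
n(b, J) = -1
I(w, P) = 2*sqrt(P**2 + w**2) (I(w, P) = 2*sqrt(w**2 + P**2) = 2*sqrt(P**2 + w**2))
Z = (-104 + 2*sqrt(10))**2 (Z = (-104 + 2*sqrt((-3)**2 + (-1)**2))**2 = (-104 + 2*sqrt(9 + 1))**2 = (-104 + 2*sqrt(10))**2 ≈ 9540.5)
1/Z = 1/(10856 - 416*sqrt(10))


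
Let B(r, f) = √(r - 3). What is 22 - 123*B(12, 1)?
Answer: -347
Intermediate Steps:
B(r, f) = √(-3 + r)
22 - 123*B(12, 1) = 22 - 123*√(-3 + 12) = 22 - 123*√9 = 22 - 123*3 = 22 - 369 = -347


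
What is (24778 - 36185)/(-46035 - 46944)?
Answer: 11407/92979 ≈ 0.12268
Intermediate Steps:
(24778 - 36185)/(-46035 - 46944) = -11407/(-92979) = -11407*(-1/92979) = 11407/92979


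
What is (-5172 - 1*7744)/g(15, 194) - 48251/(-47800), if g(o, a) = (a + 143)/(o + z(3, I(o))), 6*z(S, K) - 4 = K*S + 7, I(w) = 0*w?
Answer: -31129150639/48325800 ≈ -644.15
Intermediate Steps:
I(w) = 0
z(S, K) = 11/6 + K*S/6 (z(S, K) = ⅔ + (K*S + 7)/6 = ⅔ + (7 + K*S)/6 = ⅔ + (7/6 + K*S/6) = 11/6 + K*S/6)
g(o, a) = (143 + a)/(11/6 + o) (g(o, a) = (a + 143)/(o + (11/6 + (⅙)*0*3)) = (143 + a)/(o + (11/6 + 0)) = (143 + a)/(o + 11/6) = (143 + a)/(11/6 + o))
(-5172 - 1*7744)/g(15, 194) - 48251/(-47800) = (-5172 - 1*7744)/((6*(143 + 194)/(11 + 6*15))) - 48251/(-47800) = (-5172 - 7744)/((6*337/(11 + 90))) - 48251*(-1/47800) = -12916/(6*337/101) + 48251/47800 = -12916/(6*(1/101)*337) + 48251/47800 = -12916/2022/101 + 48251/47800 = -12916*101/2022 + 48251/47800 = -652258/1011 + 48251/47800 = -31129150639/48325800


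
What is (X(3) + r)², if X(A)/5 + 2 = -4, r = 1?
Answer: 841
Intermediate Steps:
X(A) = -30 (X(A) = -10 + 5*(-4) = -10 - 20 = -30)
(X(3) + r)² = (-30 + 1)² = (-29)² = 841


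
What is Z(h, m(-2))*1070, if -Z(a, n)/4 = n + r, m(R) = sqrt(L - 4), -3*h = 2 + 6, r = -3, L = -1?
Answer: 12840 - 4280*I*sqrt(5) ≈ 12840.0 - 9570.4*I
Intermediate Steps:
h = -8/3 (h = -(2 + 6)/3 = -1/3*8 = -8/3 ≈ -2.6667)
m(R) = I*sqrt(5) (m(R) = sqrt(-1 - 4) = sqrt(-5) = I*sqrt(5))
Z(a, n) = 12 - 4*n (Z(a, n) = -4*(n - 3) = -4*(-3 + n) = 12 - 4*n)
Z(h, m(-2))*1070 = (12 - 4*I*sqrt(5))*1070 = 12840 - 4280*I*sqrt(5)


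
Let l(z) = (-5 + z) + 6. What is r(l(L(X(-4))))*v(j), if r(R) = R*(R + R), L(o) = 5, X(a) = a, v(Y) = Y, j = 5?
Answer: 360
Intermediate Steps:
l(z) = 1 + z
r(R) = 2*R² (r(R) = R*(2*R) = 2*R²)
r(l(L(X(-4))))*v(j) = (2*(1 + 5)²)*5 = (2*6²)*5 = (2*36)*5 = 72*5 = 360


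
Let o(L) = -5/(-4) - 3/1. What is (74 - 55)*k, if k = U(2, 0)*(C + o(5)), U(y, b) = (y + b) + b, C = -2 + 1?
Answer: -209/2 ≈ -104.50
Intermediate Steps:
C = -1
o(L) = -7/4 (o(L) = -5*(-¼) - 3*1 = 5/4 - 3 = -7/4)
U(y, b) = y + 2*b (U(y, b) = (b + y) + b = y + 2*b)
k = -11/2 (k = (2 + 2*0)*(-1 - 7/4) = (2 + 0)*(-11/4) = 2*(-11/4) = -11/2 ≈ -5.5000)
(74 - 55)*k = (74 - 55)*(-11/2) = 19*(-11/2) = -209/2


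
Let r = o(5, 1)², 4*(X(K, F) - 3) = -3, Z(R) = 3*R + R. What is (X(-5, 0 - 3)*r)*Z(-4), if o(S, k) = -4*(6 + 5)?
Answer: -69696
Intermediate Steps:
Z(R) = 4*R
X(K, F) = 9/4 (X(K, F) = 3 + (¼)*(-3) = 3 - ¾ = 9/4)
o(S, k) = -44 (o(S, k) = -4*11 = -44)
r = 1936 (r = (-44)² = 1936)
(X(-5, 0 - 3)*r)*Z(-4) = ((9/4)*1936)*(4*(-4)) = 4356*(-16) = -69696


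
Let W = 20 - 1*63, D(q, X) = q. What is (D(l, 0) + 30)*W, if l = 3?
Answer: -1419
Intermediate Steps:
W = -43 (W = 20 - 63 = -43)
(D(l, 0) + 30)*W = (3 + 30)*(-43) = 33*(-43) = -1419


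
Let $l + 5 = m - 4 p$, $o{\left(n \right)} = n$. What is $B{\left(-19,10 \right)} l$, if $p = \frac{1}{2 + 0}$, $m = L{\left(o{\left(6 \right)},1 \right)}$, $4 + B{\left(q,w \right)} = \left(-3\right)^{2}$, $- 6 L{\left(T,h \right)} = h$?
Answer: $- \frac{215}{6} \approx -35.833$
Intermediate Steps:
$L{\left(T,h \right)} = - \frac{h}{6}$
$B{\left(q,w \right)} = 5$ ($B{\left(q,w \right)} = -4 + \left(-3\right)^{2} = -4 + 9 = 5$)
$m = - \frac{1}{6}$ ($m = \left(- \frac{1}{6}\right) 1 = - \frac{1}{6} \approx -0.16667$)
$p = \frac{1}{2} \approx 0.5$
$l = - \frac{43}{6}$ ($l = -5 - \frac{13}{6} = - \frac{43}{6} \approx -7.1667$)
$B{\left(-19,10 \right)} l = 5 \left(- \frac{43}{6}\right) = - \frac{215}{6}$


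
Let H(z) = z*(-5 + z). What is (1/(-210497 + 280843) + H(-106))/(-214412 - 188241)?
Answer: -827691037/28325027938 ≈ -0.029221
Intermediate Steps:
(1/(-210497 + 280843) + H(-106))/(-214412 - 188241) = (1/(-210497 + 280843) - 106*(-5 - 106))/(-214412 - 188241) = (1/70346 - 106*(-111))/(-402653) = (1/70346 + 11766)*(-1/402653) = (827691037/70346)*(-1/402653) = -827691037/28325027938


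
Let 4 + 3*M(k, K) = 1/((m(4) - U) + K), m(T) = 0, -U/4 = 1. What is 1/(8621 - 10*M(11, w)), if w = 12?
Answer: 8/69073 ≈ 0.00011582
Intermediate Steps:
U = -4 (U = -4*1 = -4)
M(k, K) = -4/3 + 1/(3*(4 + K)) (M(k, K) = -4/3 + 1/(3*((0 - 1*(-4)) + K)) = -4/3 + 1/(3*((0 + 4) + K)) = -4/3 + 1/(3*(4 + K)))
1/(8621 - 10*M(11, w)) = 1/(8621 - 10*(-15 - 4*12)/(3*(4 + 12))) = 1/(8621 - 10*(-15 - 48)/(3*16)) = 1/(8621 - 10*(-63)/(3*16)) = 1/(8621 - 10*(-21/16)) = 1/(8621 + 105/8) = 1/(69073/8) = 8/69073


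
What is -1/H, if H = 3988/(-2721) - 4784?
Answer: 2721/13021252 ≈ 0.00020897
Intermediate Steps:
H = -13021252/2721 (H = 3988*(-1/2721) - 4784 = -3988/2721 - 4784 = -13021252/2721 ≈ -4785.5)
-1/H = -1/(-13021252/2721) = -1*(-2721/13021252) = 2721/13021252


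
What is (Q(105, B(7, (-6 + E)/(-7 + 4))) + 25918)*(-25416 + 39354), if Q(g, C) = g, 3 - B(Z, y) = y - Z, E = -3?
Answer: 362708574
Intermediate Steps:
B(Z, y) = 3 + Z - y (B(Z, y) = 3 - (y - Z) = 3 + (Z - y) = 3 + Z - y)
(Q(105, B(7, (-6 + E)/(-7 + 4))) + 25918)*(-25416 + 39354) = (105 + 25918)*(-25416 + 39354) = 26023*13938 = 362708574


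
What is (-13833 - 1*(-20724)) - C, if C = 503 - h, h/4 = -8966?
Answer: -29476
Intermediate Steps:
h = -35864 (h = 4*(-8966) = -35864)
C = 36367 (C = 503 - 1*(-35864) = 503 + 35864 = 36367)
(-13833 - 1*(-20724)) - C = (-13833 - 1*(-20724)) - 1*36367 = (-13833 + 20724) - 36367 = 6891 - 36367 = -29476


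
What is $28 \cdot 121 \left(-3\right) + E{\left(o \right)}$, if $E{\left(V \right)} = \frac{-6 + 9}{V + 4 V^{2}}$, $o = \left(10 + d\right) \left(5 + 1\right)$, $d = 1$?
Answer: $- \frac{59256119}{5830} \approx -10164.0$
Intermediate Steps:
$o = 66$ ($o = \left(10 + 1\right) \left(5 + 1\right) = 11 \cdot 6 = 66$)
$E{\left(V \right)} = \frac{3}{V + 4 V^{2}}$
$28 \cdot 121 \left(-3\right) + E{\left(o \right)} = 28 \cdot 121 \left(-3\right) + \frac{3}{66 \left(1 + 4 \cdot 66\right)} = 28 \left(-363\right) + 3 \cdot \frac{1}{66} \frac{1}{1 + 264} = -10164 + 3 \cdot \frac{1}{66} \cdot \frac{1}{265} = -10164 + \frac{1}{5830} = - \frac{59256119}{5830}$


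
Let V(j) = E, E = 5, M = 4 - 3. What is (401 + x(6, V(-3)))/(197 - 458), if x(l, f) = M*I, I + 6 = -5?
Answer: -130/87 ≈ -1.4943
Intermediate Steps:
I = -11 (I = -6 - 5 = -11)
M = 1
V(j) = 5
x(l, f) = -11 (x(l, f) = 1*(-11) = -11)
(401 + x(6, V(-3)))/(197 - 458) = (401 - 11)/(197 - 458) = 390/(-261) = 390*(-1/261) = -130/87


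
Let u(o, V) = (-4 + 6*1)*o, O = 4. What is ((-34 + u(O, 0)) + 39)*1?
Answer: 13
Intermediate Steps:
u(o, V) = 2*o (u(o, V) = (-4 + 6)*o = 2*o)
((-34 + u(O, 0)) + 39)*1 = ((-34 + 2*4) + 39)*1 = ((-34 + 8) + 39)*1 = (-26 + 39)*1 = 13*1 = 13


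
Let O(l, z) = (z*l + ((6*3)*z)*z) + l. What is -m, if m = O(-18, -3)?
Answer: -198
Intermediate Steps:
O(l, z) = l + 18*z**2 + l*z (O(l, z) = (l*z + (18*z)*z) + l = (l*z + 18*z**2) + l = (18*z**2 + l*z) + l = l + 18*z**2 + l*z)
m = 198 (m = -18 + 18*(-3)**2 - 18*(-3) = -18 + 18*9 + 54 = -18 + 162 + 54 = 198)
-m = -1*198 = -198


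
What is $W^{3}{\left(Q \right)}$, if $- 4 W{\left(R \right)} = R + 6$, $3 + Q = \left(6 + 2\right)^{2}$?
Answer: $- \frac{300763}{64} \approx -4699.4$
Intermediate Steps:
$Q = 61$ ($Q = -3 + \left(6 + 2\right)^{2} = -3 + 8^{2} = -3 + 64 = 61$)
$W{\left(R \right)} = - \frac{3}{2} - \frac{R}{4}$ ($W{\left(R \right)} = - \frac{R + 6}{4} = - \frac{6 + R}{4} = - \frac{3}{2} - \frac{R}{4}$)
$W^{3}{\left(Q \right)} = \left(- \frac{3}{2} - \frac{61}{4}\right)^{3} = \left(- \frac{67}{4}\right)^{3} = - \frac{300763}{64}$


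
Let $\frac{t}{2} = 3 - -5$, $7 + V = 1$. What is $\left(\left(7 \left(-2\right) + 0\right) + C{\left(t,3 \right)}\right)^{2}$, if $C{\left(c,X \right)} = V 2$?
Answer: $676$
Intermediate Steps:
$V = -6$ ($V = -7 + 1 = -6$)
$t = 16$ ($t = 2 \left(3 - -5\right) = 2 \left(3 + 5\right) = 2 \cdot 8 = 16$)
$C{\left(c,X \right)} = -12$ ($C{\left(c,X \right)} = \left(-6\right) 2 = -12$)
$\left(\left(7 \left(-2\right) + 0\right) + C{\left(t,3 \right)}\right)^{2} = \left(\left(7 \left(-2\right) + 0\right) - 12\right)^{2} = \left(\left(-14 + 0\right) - 12\right)^{2} = \left(-14 - 12\right)^{2} = \left(-26\right)^{2} = 676$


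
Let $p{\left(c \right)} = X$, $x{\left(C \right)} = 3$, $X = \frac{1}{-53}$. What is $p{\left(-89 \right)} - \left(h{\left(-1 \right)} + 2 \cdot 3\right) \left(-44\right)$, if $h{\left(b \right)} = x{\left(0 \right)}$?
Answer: $\frac{20987}{53} \approx 395.98$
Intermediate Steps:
$X = - \frac{1}{53} \approx -0.018868$
$p{\left(c \right)} = - \frac{1}{53}$
$h{\left(b \right)} = 3$
$p{\left(-89 \right)} - \left(h{\left(-1 \right)} + 2 \cdot 3\right) \left(-44\right) = - \frac{1}{53} - \left(3 + 2 \cdot 3\right) \left(-44\right) = - \frac{1}{53} - \left(3 + 6\right) \left(-44\right) = - \frac{1}{53} - 9 \left(-44\right) = - \frac{1}{53} - -396 = - \frac{1}{53} + 396 = \frac{20987}{53}$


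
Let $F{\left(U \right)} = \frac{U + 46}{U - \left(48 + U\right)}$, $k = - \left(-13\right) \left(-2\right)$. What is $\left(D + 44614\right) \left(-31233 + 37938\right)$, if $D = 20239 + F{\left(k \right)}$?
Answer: $\frac{1739346285}{4} \approx 4.3484 \cdot 10^{8}$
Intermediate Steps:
$k = -26$ ($k = \left(-1\right) 26 = -26$)
$F{\left(U \right)} = - \frac{23}{24} - \frac{U}{48}$ ($F{\left(U \right)} = \frac{46 + U}{-48} = \left(46 + U\right) \left(- \frac{1}{48}\right) = - \frac{23}{24} - \frac{U}{48}$)
$D = \frac{242863}{12}$ ($D = 20239 - \frac{5}{12} = \frac{242863}{12} \approx 20239.0$)
$\left(D + 44614\right) \left(-31233 + 37938\right) = \left(\frac{242863}{12} + 44614\right) \left(-31233 + 37938\right) = \frac{778231}{12} \cdot 6705 = \frac{1739346285}{4}$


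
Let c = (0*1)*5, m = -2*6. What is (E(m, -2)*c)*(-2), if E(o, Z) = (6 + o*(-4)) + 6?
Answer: 0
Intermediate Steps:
m = -12
E(o, Z) = 12 - 4*o (E(o, Z) = (6 - 4*o) + 6 = 12 - 4*o)
c = 0 (c = 0*5 = 0)
(E(m, -2)*c)*(-2) = ((12 - 4*(-12))*0)*(-2) = ((12 + 48)*0)*(-2) = (60*0)*(-2) = 0*(-2) = 0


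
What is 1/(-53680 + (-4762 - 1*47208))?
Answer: -1/105650 ≈ -9.4652e-6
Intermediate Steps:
1/(-53680 + (-4762 - 1*47208)) = 1/(-53680 + (-4762 - 47208)) = 1/(-53680 - 51970) = 1/(-105650) = -1/105650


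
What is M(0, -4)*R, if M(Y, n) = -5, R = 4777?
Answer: -23885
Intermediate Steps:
M(0, -4)*R = -5*4777 = -23885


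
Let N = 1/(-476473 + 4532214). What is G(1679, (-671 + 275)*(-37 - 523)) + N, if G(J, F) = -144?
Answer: -584026703/4055741 ≈ -144.00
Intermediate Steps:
N = 1/4055741 ≈ 2.4656e-7
G(1679, (-671 + 275)*(-37 - 523)) + N = -144 + 1/4055741 = -584026703/4055741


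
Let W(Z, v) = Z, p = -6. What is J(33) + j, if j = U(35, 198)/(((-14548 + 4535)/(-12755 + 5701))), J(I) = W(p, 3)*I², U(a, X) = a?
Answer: -65178052/10013 ≈ -6509.3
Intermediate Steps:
J(I) = -6*I²
j = 246890/10013 (j = 35/(((-14548 + 4535)/(-12755 + 5701))) = 35/((-10013/(-7054))) = 35/((-10013*(-1/7054))) = 35/(10013/7054) = 35*(7054/10013) = 246890/10013 ≈ 24.657)
J(33) + j = -6*33² + 246890/10013 = -6*1089 + 246890/10013 = -6534 + 246890/10013 = -65178052/10013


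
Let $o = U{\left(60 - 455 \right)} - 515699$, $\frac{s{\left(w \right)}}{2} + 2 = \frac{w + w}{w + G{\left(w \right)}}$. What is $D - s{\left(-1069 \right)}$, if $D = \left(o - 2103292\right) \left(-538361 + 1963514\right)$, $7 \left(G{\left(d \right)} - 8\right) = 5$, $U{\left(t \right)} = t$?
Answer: $- \frac{13853258803391360}{3711} \approx -3.733 \cdot 10^{12}$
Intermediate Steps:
$G{\left(d \right)} = \frac{61}{7}$ ($G{\left(d \right)} = 8 + \frac{1}{7} \cdot 5 = 8 + \frac{5}{7} = \frac{61}{7}$)
$s{\left(w \right)} = -4 + \frac{4 w}{\frac{61}{7} + w}$ ($s{\left(w \right)} = -4 + 2 \frac{w + w}{w + \frac{61}{7}} = -4 + 2 \frac{2 w}{\frac{61}{7} + w} = -4 + \frac{4 w}{\frac{61}{7} + w}$)
$o = -516094$ ($o = \left(60 - 455\right) - 515699 = -395 - 515699 = -516094$)
$D = -3733025816058$ ($D = \left(-516094 - 2103292\right) \left(-538361 + 1963514\right) = \left(-2619386\right) 1425153 = -3733025816058$)
$D - s{\left(-1069 \right)} = -3733025816058 - - \frac{244}{61 + 7 \left(-1069\right)} = -3733025816058 - - \frac{244}{61 - 7483} = -3733025816058 - - \frac{244}{-7422} = -3733025816058 - \left(-244\right) \left(- \frac{1}{7422}\right) = -3733025816058 - \frac{122}{3711} = - \frac{13853258803391360}{3711}$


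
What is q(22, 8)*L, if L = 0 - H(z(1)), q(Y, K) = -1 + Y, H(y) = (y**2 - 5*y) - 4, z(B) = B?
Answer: 168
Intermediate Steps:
H(y) = -4 + y**2 - 5*y
L = 8 (L = 0 - (-4 + 1**2 - 5*1) = 0 - (-4 + 1 - 5) = 0 - 1*(-8) = 0 + 8 = 8)
q(22, 8)*L = (-1 + 22)*8 = 21*8 = 168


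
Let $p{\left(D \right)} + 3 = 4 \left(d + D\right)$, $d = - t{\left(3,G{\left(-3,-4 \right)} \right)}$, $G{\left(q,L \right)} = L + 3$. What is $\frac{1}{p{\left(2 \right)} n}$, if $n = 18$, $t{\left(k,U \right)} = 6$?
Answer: $- \frac{1}{342} \approx -0.002924$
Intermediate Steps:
$G{\left(q,L \right)} = 3 + L$
$d = -6$ ($d = \left(-1\right) 6 = -6$)
$p{\left(D \right)} = -27 + 4 D$ ($p{\left(D \right)} = -3 + 4 \left(-6 + D\right) = -3 + \left(-24 + 4 D\right) = -27 + 4 D$)
$\frac{1}{p{\left(2 \right)} n} = \frac{1}{\left(-27 + 4 \cdot 2\right) 18} = \frac{1}{\left(-27 + 8\right) 18} = \frac{1}{\left(-19\right) 18} = \frac{1}{-342} = - \frac{1}{342}$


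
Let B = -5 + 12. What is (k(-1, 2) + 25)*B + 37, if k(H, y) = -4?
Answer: 184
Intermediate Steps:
B = 7
(k(-1, 2) + 25)*B + 37 = (-4 + 25)*7 + 37 = 21*7 + 37 = 147 + 37 = 184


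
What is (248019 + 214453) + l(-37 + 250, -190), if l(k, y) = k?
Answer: 462685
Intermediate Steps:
(248019 + 214453) + l(-37 + 250, -190) = (248019 + 214453) + (-37 + 250) = 462472 + 213 = 462685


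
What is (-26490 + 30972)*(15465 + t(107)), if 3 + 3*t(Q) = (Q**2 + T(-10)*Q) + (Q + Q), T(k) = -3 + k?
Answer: 84656016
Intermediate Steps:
t(Q) = -1 - 11*Q/3 + Q**2/3 (t(Q) = -1 + ((Q**2 + (-3 - 10)*Q) + (Q + Q))/3 = -1 + ((Q**2 - 13*Q) + 2*Q)/3 = -1 + (Q**2 - 11*Q)/3 = -1 + (-11*Q/3 + Q**2/3) = -1 - 11*Q/3 + Q**2/3)
(-26490 + 30972)*(15465 + t(107)) = (-26490 + 30972)*(15465 + (-1 - 11/3*107 + (1/3)*107**2)) = 4482*(15465 + (-1 - 1177/3 + (1/3)*11449)) = 4482*(15465 + (-1 - 1177/3 + 11449/3)) = 4482*(15465 + 3423) = 4482*18888 = 84656016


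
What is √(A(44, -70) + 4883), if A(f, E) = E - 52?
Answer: 69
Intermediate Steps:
A(f, E) = -52 + E
√(A(44, -70) + 4883) = √((-52 - 70) + 4883) = √(-122 + 4883) = √4761 = 69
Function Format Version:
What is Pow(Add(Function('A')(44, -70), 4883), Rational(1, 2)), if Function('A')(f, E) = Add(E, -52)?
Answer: 69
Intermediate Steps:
Function('A')(f, E) = Add(-52, E)
Pow(Add(Function('A')(44, -70), 4883), Rational(1, 2)) = Pow(Add(Add(-52, -70), 4883), Rational(1, 2)) = Pow(Add(-122, 4883), Rational(1, 2)) = Pow(4761, Rational(1, 2)) = 69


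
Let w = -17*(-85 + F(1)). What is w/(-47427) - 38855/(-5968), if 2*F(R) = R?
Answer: 1834203053/283044336 ≈ 6.4803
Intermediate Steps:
F(R) = R/2
w = 2873/2 (w = -17*(-85 + (½)*1) = -17*(-85 + ½) = -17*(-169/2) = 2873/2 ≈ 1436.5)
w/(-47427) - 38855/(-5968) = (2873/2)/(-47427) - 38855/(-5968) = (2873/2)*(-1/47427) - 38855*(-1/5968) = -2873/94854 + 38855/5968 = 1834203053/283044336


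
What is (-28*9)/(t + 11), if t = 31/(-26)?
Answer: -2184/85 ≈ -25.694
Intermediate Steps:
t = -31/26 (t = 31*(-1/26) = -31/26 ≈ -1.1923)
(-28*9)/(t + 11) = (-28*9)/(-31/26 + 11) = -252/255/26 = -252*26/255 = -2184/85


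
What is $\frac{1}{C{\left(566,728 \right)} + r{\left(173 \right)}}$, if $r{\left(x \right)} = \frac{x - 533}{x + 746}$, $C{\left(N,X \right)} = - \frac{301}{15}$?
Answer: $- \frac{13785}{282019} \approx -0.04888$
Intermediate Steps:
$C{\left(N,X \right)} = - \frac{301}{15}$ ($C{\left(N,X \right)} = \left(-301\right) \frac{1}{15} = - \frac{301}{15}$)
$r{\left(x \right)} = \frac{-533 + x}{746 + x}$
$\frac{1}{C{\left(566,728 \right)} + r{\left(173 \right)}} = \frac{1}{- \frac{301}{15} + \frac{-533 + 173}{746 + 173}} = \frac{1}{- \frac{301}{15} + \frac{1}{919} \left(-360\right)} = \frac{1}{- \frac{301}{15} - \frac{360}{919}} = \frac{1}{- \frac{282019}{13785}} = - \frac{13785}{282019}$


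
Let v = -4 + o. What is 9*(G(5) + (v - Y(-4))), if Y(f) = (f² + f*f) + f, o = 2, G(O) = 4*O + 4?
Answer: -54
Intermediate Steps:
G(O) = 4 + 4*O
v = -2 (v = -4 + 2 = -2)
Y(f) = f + 2*f² (Y(f) = (f² + f²) + f = 2*f² + f = f + 2*f²)
9*(G(5) + (v - Y(-4))) = 9*((4 + 4*5) + (-2 - (-4)*(1 + 2*(-4)))) = 9*((4 + 20) + (-2 - (-4)*(1 - 8))) = 9*(24 + (-2 - (-4)*(-7))) = 9*(24 + (-2 - 1*28)) = 9*(24 + (-2 - 28)) = 9*(24 - 30) = 9*(-6) = -54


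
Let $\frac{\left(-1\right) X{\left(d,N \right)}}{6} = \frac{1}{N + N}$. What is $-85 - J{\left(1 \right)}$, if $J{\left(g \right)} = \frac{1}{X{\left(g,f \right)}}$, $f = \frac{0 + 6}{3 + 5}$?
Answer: $- \frac{339}{4} \approx -84.75$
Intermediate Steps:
$f = \frac{3}{4}$ ($f = \frac{6}{8} = 6 \cdot \frac{1}{8} = \frac{3}{4} \approx 0.75$)
$X{\left(d,N \right)} = - \frac{3}{N}$ ($X{\left(d,N \right)} = - \frac{6}{N + N} = - \frac{6}{2 N} = - 6 \frac{1}{2 N} = - \frac{3}{N}$)
$J{\left(g \right)} = - \frac{1}{4}$ ($J{\left(g \right)} = \frac{1}{\left(-3\right) \frac{1}{\frac{3}{4}}} = \frac{1}{\left(-3\right) \frac{4}{3}} = \frac{1}{-4} = - \frac{1}{4}$)
$-85 - J{\left(1 \right)} = -85 - - \frac{1}{4} = -85 + \frac{1}{4} = - \frac{339}{4}$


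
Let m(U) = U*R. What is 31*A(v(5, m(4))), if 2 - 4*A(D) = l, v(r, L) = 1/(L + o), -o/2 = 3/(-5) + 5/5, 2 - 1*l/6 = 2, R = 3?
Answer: 31/2 ≈ 15.500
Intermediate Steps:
l = 0 (l = 12 - 6*2 = 12 - 12 = 0)
m(U) = 3*U (m(U) = U*3 = 3*U)
o = -⅘ (o = -2*(3/(-5) + 5/5) = -2*(3*(-⅕) + 5*(⅕)) = -2*(-⅗ + 1) = -2*⅖ = -⅘ ≈ -0.80000)
v(r, L) = 1/(-⅘ + L) (v(r, L) = 1/(L - ⅘) = 1/(-⅘ + L))
A(D) = ½ (A(D) = ½ - ¼*0 = ½ + 0 = ½)
31*A(v(5, m(4))) = 31*(½) = 31/2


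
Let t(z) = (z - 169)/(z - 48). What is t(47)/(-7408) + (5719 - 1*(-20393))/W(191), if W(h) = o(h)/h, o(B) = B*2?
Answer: 48359363/3704 ≈ 13056.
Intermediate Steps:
o(B) = 2*B
t(z) = (-169 + z)/(-48 + z)
W(h) = 2 (W(h) = (2*h)/h = 2)
t(47)/(-7408) + (5719 - 1*(-20393))/W(191) = ((-169 + 47)/(-48 + 47))/(-7408) + (5719 - 1*(-20393))/2 = (-122/(-1))*(-1/7408) + (5719 + 20393)*(½) = -1*(-122)*(-1/7408) + 26112*(½) = 122*(-1/7408) + 13056 = -61/3704 + 13056 = 48359363/3704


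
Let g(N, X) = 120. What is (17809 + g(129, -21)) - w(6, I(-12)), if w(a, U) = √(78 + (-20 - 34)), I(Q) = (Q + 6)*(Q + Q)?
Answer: 17929 - 2*√6 ≈ 17924.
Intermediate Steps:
I(Q) = 2*Q*(6 + Q) (I(Q) = (6 + Q)*(2*Q) = 2*Q*(6 + Q))
w(a, U) = 2*√6 (w(a, U) = √(78 - 54) = √24 = 2*√6)
(17809 + g(129, -21)) - w(6, I(-12)) = (17809 + 120) - 2*√6 = 17929 - 2*√6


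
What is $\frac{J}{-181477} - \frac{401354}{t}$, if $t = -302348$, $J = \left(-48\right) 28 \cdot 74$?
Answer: $\frac{51453421273}{27434603998} \approx 1.8755$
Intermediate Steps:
$J = -99456$ ($J = \left(-1344\right) 74 = -99456$)
$\frac{J}{-181477} - \frac{401354}{t} = - \frac{99456}{-181477} - \frac{401354}{-302348} = \left(-99456\right) \left(- \frac{1}{181477}\right) - - \frac{200677}{151174} = \frac{99456}{181477} + \frac{200677}{151174} = \frac{51453421273}{27434603998}$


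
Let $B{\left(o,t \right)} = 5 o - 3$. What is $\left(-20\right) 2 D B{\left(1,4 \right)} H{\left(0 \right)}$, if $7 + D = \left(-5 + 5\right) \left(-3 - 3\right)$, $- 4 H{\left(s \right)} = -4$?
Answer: $560$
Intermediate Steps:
$H{\left(s \right)} = 1$ ($H{\left(s \right)} = \left(- \frac{1}{4}\right) \left(-4\right) = 1$)
$B{\left(o,t \right)} = -3 + 5 o$
$D = -7$ ($D = -7 + \left(-5 + 5\right) \left(-3 - 3\right) = -7 + 0 \left(-6\right) = -7 + 0 = -7$)
$\left(-20\right) 2 D B{\left(1,4 \right)} H{\left(0 \right)} = \left(-20\right) 2 - 7 \left(-3 + 5 \cdot 1\right) 1 = - 40 - 7 \left(-3 + 5\right) 1 = - 40 \left(-7\right) 2 \cdot 1 = - 40 \left(\left(-14\right) 1\right) = \left(-40\right) \left(-14\right) = 560$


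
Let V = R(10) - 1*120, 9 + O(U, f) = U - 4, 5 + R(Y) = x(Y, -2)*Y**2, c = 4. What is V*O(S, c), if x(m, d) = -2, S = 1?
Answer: 3900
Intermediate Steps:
R(Y) = -5 - 2*Y**2
O(U, f) = -13 + U (O(U, f) = -9 + (U - 4) = -9 + (-4 + U) = -13 + U)
V = -325 (V = (-5 - 2*10**2) - 1*120 = (-5 - 2*100) - 120 = (-5 - 200) - 120 = -205 - 120 = -325)
V*O(S, c) = -325*(-13 + 1) = -325*(-12) = 3900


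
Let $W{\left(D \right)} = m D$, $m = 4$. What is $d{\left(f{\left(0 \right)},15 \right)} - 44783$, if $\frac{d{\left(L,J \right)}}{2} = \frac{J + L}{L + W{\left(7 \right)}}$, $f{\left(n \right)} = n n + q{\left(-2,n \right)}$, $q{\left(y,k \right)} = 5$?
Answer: $- \frac{1477799}{33} \approx -44782.0$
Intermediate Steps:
$W{\left(D \right)} = 4 D$
$f{\left(n \right)} = 5 + n^{2}$ ($f{\left(n \right)} = n n + 5 = n^{2} + 5 = 5 + n^{2}$)
$d{\left(L,J \right)} = \frac{2 \left(J + L\right)}{28 + L}$ ($d{\left(L,J \right)} = 2 \frac{J + L}{L + 4 \cdot 7} = 2 \frac{J + L}{L + 28} = 2 \frac{J + L}{28 + L} = \frac{2 \left(J + L\right)}{28 + L}$)
$d{\left(f{\left(0 \right)},15 \right)} - 44783 = \frac{2 \left(15 + \left(5 + 0^{2}\right)\right)}{28 + \left(5 + 0^{2}\right)} - 44783 = \frac{2 \left(15 + \left(5 + 0\right)\right)}{28 + \left(5 + 0\right)} - 44783 = \frac{2 \left(15 + 5\right)}{28 + 5} - 44783 = 2 \cdot \frac{1}{33} \cdot 20 - 44783 = \frac{40}{33} - 44783 = - \frac{1477799}{33}$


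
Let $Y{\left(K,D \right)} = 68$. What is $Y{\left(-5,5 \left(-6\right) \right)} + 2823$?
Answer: $2891$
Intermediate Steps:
$Y{\left(-5,5 \left(-6\right) \right)} + 2823 = 68 + 2823 = 2891$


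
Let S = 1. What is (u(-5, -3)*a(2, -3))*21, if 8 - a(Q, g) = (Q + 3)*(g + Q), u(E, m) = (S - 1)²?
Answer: 0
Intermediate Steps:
u(E, m) = 0 (u(E, m) = (1 - 1)² = 0² = 0)
a(Q, g) = 8 - (3 + Q)*(Q + g) (a(Q, g) = 8 - (Q + 3)*(g + Q) = 8 - (3 + Q)*(Q + g))
(u(-5, -3)*a(2, -3))*21 = (0*(8 - 1*2² - 3*2 - 3*(-3) - 1*2*(-3)))*21 = (0*(8 - 1*4 - 6 + 9 + 6))*21 = (0*(8 - 4 - 6 + 9 + 6))*21 = (0*13)*21 = 0*21 = 0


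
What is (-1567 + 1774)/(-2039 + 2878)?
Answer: 207/839 ≈ 0.24672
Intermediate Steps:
(-1567 + 1774)/(-2039 + 2878) = 207/839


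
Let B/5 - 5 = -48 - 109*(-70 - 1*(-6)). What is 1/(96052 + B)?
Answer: 1/130717 ≈ 7.6501e-6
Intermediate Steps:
B = 34665 (B = 25 + 5*(-48 - 109*(-70 - 1*(-6))) = 25 + 5*(-48 - 109*(-70 + 6)) = 25 + 5*(-48 - 109*(-64)) = 25 + 5*(-48 + 6976) = 25 + 5*6928 = 25 + 34640 = 34665)
1/(96052 + B) = 1/(96052 + 34665) = 1/130717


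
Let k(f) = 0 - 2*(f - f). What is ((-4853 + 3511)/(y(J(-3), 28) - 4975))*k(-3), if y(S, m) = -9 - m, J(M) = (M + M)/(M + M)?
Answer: 0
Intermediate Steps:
J(M) = 1 (J(M) = (2*M)/((2*M)) = (2*M)*(1/(2*M)) = 1)
k(f) = 0 (k(f) = 0 - 2*0 = 0 + 0 = 0)
((-4853 + 3511)/(y(J(-3), 28) - 4975))*k(-3) = ((-4853 + 3511)/((-9 - 1*28) - 4975))*0 = -1342/((-9 - 28) - 4975)*0 = -1342/(-37 - 4975)*0 = -1342/(-5012)*0 = -1342*(-1/5012)*0 = (671/2506)*0 = 0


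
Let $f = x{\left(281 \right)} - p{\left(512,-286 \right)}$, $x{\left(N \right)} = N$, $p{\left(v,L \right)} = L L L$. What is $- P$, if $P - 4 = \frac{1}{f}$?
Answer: $- \frac{93575749}{23393937} \approx -4.0$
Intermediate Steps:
$p{\left(v,L \right)} = L^{3}$ ($p{\left(v,L \right)} = L L^{2} = L^{3}$)
$f = 23393937$ ($f = 281 - \left(-286\right)^{3} = 281 - -23393656 = 281 + 23393656 = 23393937$)
$P = \frac{93575749}{23393937}$ ($P = 4 + \frac{1}{23393937} = \frac{93575749}{23393937} \approx 4.0$)
$- P = \left(-1\right) \frac{93575749}{23393937} = - \frac{93575749}{23393937}$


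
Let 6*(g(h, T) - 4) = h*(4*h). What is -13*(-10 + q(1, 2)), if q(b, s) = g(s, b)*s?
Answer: -130/3 ≈ -43.333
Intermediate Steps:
g(h, T) = 4 + 2*h**2/3 (g(h, T) = 4 + (h*(4*h))/6 = 4 + (4*h**2)/6 = 4 + 2*h**2/3)
q(b, s) = s*(4 + 2*s**2/3) (q(b, s) = (4 + 2*s**2/3)*s = s*(4 + 2*s**2/3))
-13*(-10 + q(1, 2)) = -13*(-10 + (2/3)*2*(6 + 2**2)) = -13*(-10 + (2/3)*2*(6 + 4)) = -13*(-10 + (2/3)*2*10) = -13*(-10 + 40/3) = -13*10/3 = -130/3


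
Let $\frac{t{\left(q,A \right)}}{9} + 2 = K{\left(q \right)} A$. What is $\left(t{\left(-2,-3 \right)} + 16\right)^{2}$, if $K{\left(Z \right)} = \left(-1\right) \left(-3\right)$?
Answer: $6889$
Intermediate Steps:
$K{\left(Z \right)} = 3$
$t{\left(q,A \right)} = -18 + 27 A$ ($t{\left(q,A \right)} = -18 + 9 \cdot 3 A = -18 + 27 A$)
$\left(t{\left(-2,-3 \right)} + 16\right)^{2} = \left(\left(-18 + 27 \left(-3\right)\right) + 16\right)^{2} = \left(\left(-18 - 81\right) + 16\right)^{2} = \left(-99 + 16\right)^{2} = \left(-83\right)^{2} = 6889$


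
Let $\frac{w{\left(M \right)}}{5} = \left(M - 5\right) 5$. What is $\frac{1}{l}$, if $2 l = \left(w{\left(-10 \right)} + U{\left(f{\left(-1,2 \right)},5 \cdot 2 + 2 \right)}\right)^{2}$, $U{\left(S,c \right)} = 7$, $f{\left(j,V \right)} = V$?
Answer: $\frac{1}{67712} \approx 1.4768 \cdot 10^{-5}$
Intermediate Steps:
$w{\left(M \right)} = -125 + 25 M$ ($w{\left(M \right)} = 5 \left(M - 5\right) 5 = 5 \left(-5 + M\right) 5 = 5 \left(-25 + 5 M\right) = -125 + 25 M$)
$l = 67712$ ($l = \frac{\left(\left(-125 + 25 \left(-10\right)\right) + 7\right)^{2}}{2} = \frac{\left(\left(-125 - 250\right) + 7\right)^{2}}{2} = \frac{\left(-375 + 7\right)^{2}}{2} = \frac{\left(-368\right)^{2}}{2} = \frac{1}{2} \cdot 135424 = 67712$)
$\frac{1}{l} = \frac{1}{67712}$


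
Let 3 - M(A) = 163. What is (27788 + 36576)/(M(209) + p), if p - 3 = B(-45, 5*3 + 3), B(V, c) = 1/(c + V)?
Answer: -434457/1060 ≈ -409.87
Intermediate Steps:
M(A) = -160 (M(A) = 3 - 1*163 = 3 - 163 = -160)
B(V, c) = 1/(V + c)
p = 80/27 (p = 3 + 1/(-45 + (5*3 + 3)) = 3 + 1/(-45 + (15 + 3)) = 3 + 1/(-45 + 18) = 3 + 1/(-27) = 3 - 1/27 = 80/27 ≈ 2.9630)
(27788 + 36576)/(M(209) + p) = (27788 + 36576)/(-160 + 80/27) = 64364/(-4240/27) = 64364*(-27/4240) = -434457/1060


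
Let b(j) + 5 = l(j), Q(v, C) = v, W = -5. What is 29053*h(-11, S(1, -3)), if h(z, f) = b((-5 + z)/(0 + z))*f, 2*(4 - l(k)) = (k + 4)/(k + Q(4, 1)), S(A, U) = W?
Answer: 435795/2 ≈ 2.1790e+5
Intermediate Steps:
S(A, U) = -5
l(k) = 7/2 (l(k) = 4 - (k + 4)/(2*(k + 4)) = 4 - (4 + k)/(2*(4 + k)) = 4 - ½*1 = 4 - ½ = 7/2)
b(j) = -3/2 (b(j) = -5 + 7/2 = -3/2)
h(z, f) = -3*f/2
29053*h(-11, S(1, -3)) = 29053*(-3/2*(-5)) = 29053*(15/2) = 435795/2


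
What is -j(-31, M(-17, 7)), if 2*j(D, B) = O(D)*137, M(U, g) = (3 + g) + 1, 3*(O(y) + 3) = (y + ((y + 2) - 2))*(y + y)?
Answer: -525395/6 ≈ -87566.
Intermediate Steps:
O(y) = -3 + 4*y²/3 (O(y) = -3 + ((y + ((y + 2) - 2))*(y + y))/3 = -3 + ((y + ((2 + y) - 2))*(2*y))/3 = -3 + ((y + y)*(2*y))/3 = -3 + ((2*y)*(2*y))/3 = -3 + (4*y²)/3 = -3 + 4*y²/3)
M(U, g) = 4 + g
j(D, B) = -411/2 + 274*D²/3 (j(D, B) = ((-3 + 4*D²/3)*137)/2 = (-411 + 548*D²/3)/2 = -411/2 + 274*D²/3)
-j(-31, M(-17, 7)) = -(-411/2 + (274/3)*(-31)²) = -(-411/2 + (274/3)*961) = -(-411/2 + 263314/3) = -1*525395/6 = -525395/6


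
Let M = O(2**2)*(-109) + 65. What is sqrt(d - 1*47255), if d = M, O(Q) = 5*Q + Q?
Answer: 3*I*sqrt(5534) ≈ 223.17*I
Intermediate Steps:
O(Q) = 6*Q
M = -2551 (M = (6*2**2)*(-109) + 65 = (6*4)*(-109) + 65 = 24*(-109) + 65 = -2616 + 65 = -2551)
d = -2551
sqrt(d - 1*47255) = sqrt(-2551 - 1*47255) = sqrt(-2551 - 47255) = sqrt(-49806) = 3*I*sqrt(5534)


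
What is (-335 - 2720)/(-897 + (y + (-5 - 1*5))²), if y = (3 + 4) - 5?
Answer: 3055/833 ≈ 3.6675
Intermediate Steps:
y = 2 (y = 7 - 5 = 2)
(-335 - 2720)/(-897 + (y + (-5 - 1*5))²) = (-335 - 2720)/(-897 + (2 + (-5 - 1*5))²) = -3055/(-897 + (2 + (-5 - 5))²) = -3055/(-897 + (2 - 10)²) = -3055/(-897 + (-8)²) = -3055/(-897 + 64) = -3055/(-833) = -3055*(-1/833) = 3055/833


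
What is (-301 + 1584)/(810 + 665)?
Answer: 1283/1475 ≈ 0.86983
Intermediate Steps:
(-301 + 1584)/(810 + 665) = 1283/1475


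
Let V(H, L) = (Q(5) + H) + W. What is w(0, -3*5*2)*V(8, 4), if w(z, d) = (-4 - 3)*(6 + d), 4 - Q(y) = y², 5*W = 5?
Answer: -2016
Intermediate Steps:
W = 1 (W = (⅕)*5 = 1)
Q(y) = 4 - y²
V(H, L) = -20 + H (V(H, L) = ((4 - 1*5²) + H) + 1 = ((4 - 1*25) + H) + 1 = ((4 - 25) + H) + 1 = (-21 + H) + 1 = -20 + H)
w(z, d) = -42 - 7*d (w(z, d) = -7*(6 + d) = -42 - 7*d)
w(0, -3*5*2)*V(8, 4) = (-42 - 7*(-3*5)*2)*(-20 + 8) = (-42 - (-105)*2)*(-12) = (-42 - 7*(-30))*(-12) = (-42 + 210)*(-12) = 168*(-12) = -2016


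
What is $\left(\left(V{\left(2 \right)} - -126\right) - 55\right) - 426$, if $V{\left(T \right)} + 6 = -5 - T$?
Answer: $-368$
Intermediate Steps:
$V{\left(T \right)} = -11 - T$ ($V{\left(T \right)} = -6 - \left(5 + T\right) = -11 - T$)
$\left(\left(V{\left(2 \right)} - -126\right) - 55\right) - 426 = \left(\left(\left(-11 - 2\right) - -126\right) - 55\right) - 426 = \left(\left(\left(-11 - 2\right) + 126\right) - 55\right) - 426 = \left(\left(-13 + 126\right) - 55\right) - 426 = \left(113 - 55\right) - 426 = 58 - 426 = -368$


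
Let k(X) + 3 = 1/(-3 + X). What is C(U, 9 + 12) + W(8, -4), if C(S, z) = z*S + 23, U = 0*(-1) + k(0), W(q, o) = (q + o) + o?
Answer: -47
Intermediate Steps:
k(X) = -3 + 1/(-3 + X)
W(q, o) = q + 2*o (W(q, o) = (o + q) + o = q + 2*o)
U = -10/3 (U = 0*(-1) + (10 - 3*0)/(-3 + 0) = 0 + (10 + 0)/(-3) = 0 - 1/3*10 = 0 - 10/3 = -10/3 ≈ -3.3333)
C(S, z) = 23 + S*z (C(S, z) = S*z + 23 = 23 + S*z)
C(U, 9 + 12) + W(8, -4) = (23 - 10*(9 + 12)/3) + (8 + 2*(-4)) = (23 - 10/3*21) + (8 - 8) = (23 - 70) + 0 = -47 + 0 = -47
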